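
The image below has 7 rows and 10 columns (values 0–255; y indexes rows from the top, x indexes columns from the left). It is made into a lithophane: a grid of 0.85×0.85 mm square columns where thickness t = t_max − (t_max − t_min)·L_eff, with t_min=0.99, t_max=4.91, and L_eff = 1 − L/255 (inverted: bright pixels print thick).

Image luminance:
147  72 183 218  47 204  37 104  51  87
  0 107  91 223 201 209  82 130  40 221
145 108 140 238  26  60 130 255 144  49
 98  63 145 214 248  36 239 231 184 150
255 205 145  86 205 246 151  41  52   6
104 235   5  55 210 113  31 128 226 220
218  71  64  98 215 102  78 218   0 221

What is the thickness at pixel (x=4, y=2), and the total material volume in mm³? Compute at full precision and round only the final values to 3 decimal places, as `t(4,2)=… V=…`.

t(4,2)=1.390 V=154.039

span = t_max - t_min = 4.91 - 0.99 = 3.920
L(4,2) = 26, L_eff = 1 - 26/255 = 0.898039 (inverted)
t(4,2) = 4.91 - 3.920·0.898039 = 1.390
Σt over all 7·10 pixels = 2718331/12750 ≈ 213.2024314
V = pitch²·Σt = 0.85²·2718331/12750 = 154.039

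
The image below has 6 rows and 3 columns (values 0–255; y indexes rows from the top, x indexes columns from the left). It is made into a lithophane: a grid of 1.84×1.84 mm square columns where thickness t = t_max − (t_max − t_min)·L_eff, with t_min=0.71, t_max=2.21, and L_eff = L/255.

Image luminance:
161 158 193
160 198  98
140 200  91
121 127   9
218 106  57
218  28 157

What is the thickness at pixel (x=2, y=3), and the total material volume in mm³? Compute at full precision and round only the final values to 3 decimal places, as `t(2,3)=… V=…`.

t(2,3)=2.157 V=86.086

span = t_max - t_min = 2.21 - 0.71 = 1.500
L(2,3) = 9, L_eff = 9/255 = 0.035294
t(2,3) = 2.21 - 1.500·0.035294 = 2.157
Σt over all 6·3 pixels = 21613/850 ≈ 25.4270588
V = pitch²·Σt = 1.84²·21613/850 = 86.086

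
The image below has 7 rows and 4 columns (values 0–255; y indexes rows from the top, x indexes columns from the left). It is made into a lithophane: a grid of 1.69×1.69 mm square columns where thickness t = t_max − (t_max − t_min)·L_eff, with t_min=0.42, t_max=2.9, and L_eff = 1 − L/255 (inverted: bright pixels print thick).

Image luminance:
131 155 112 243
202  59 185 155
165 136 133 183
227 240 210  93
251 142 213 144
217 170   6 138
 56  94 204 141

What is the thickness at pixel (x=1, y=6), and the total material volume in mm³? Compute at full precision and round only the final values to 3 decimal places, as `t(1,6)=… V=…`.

t(1,6)=1.334 V=155.945

span = t_max - t_min = 2.9 - 0.42 = 2.480
L(1,6) = 94, L_eff = 1 - 94/255 = 0.631373 (inverted)
t(1,6) = 2.9 - 2.480·0.631373 = 1.334
Σt over all 7·4 pixels = 69616/1275 ≈ 54.6007843
V = pitch²·Σt = 1.69²·69616/1275 = 155.945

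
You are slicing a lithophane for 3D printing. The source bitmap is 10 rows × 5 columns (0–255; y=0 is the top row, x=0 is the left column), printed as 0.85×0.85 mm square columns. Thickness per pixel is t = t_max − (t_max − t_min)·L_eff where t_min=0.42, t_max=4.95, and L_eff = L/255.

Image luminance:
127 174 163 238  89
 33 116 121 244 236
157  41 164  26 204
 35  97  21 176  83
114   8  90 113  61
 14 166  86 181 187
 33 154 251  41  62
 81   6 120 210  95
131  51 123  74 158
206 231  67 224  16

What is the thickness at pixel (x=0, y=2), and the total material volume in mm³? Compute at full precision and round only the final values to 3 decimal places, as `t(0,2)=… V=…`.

span = t_max - t_min = 4.95 - 0.42 = 4.530
L(0,2) = 157, L_eff = 157/255 = 0.615686
t(0,2) = 4.95 - 4.530·0.615686 = 2.161
Σt over all 10·5 pixels = 142.706
V = pitch²·Σt = 0.85²·142.706 = 103.105

t(0,2)=2.161 V=103.105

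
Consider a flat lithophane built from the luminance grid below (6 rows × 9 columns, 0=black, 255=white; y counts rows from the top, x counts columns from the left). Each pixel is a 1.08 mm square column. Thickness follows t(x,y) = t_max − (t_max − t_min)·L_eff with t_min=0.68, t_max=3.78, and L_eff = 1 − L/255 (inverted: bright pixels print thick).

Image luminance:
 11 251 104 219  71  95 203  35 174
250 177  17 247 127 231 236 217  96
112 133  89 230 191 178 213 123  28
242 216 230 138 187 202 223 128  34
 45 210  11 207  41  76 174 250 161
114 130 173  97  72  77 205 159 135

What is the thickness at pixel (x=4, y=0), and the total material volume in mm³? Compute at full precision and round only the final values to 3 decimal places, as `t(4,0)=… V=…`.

span = t_max - t_min = 3.78 - 0.68 = 3.100
L(4,0) = 71, L_eff = 1 - 71/255 = 0.721569 (inverted)
t(4,0) = 3.78 - 3.100·0.721569 = 1.543
Σt over all 6·9 pixels = 113827/850 ≈ 133.9141176
V = pitch²·Σt = 1.08²·113827/850 = 156.197

t(4,0)=1.543 V=156.197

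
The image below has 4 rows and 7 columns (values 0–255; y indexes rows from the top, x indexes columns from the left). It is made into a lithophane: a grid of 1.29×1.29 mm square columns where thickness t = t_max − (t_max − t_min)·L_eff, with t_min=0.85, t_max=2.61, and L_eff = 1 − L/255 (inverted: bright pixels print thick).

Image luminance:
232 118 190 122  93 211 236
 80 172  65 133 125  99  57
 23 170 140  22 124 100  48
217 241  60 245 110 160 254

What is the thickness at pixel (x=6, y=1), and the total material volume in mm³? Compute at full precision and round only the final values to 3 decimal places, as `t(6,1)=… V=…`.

span = t_max - t_min = 2.61 - 0.85 = 1.760
L(6,1) = 57, L_eff = 1 - 57/255 = 0.776471 (inverted)
t(6,1) = 2.61 - 1.760·0.776471 = 1.243
Σt over all 4·7 pixels = 320993/6375 ≈ 50.3518431
V = pitch²·Σt = 1.29²·320993/6375 = 83.791

t(6,1)=1.243 V=83.791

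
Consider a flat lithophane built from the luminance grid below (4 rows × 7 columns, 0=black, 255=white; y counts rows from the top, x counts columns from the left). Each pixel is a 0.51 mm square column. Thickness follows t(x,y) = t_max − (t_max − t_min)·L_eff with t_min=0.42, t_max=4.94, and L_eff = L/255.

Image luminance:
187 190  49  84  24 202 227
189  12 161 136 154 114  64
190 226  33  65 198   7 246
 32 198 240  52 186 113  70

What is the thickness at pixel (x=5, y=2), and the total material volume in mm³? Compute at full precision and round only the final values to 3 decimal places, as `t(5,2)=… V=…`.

span = t_max - t_min = 4.94 - 0.42 = 4.520
L(5,2) = 7, L_eff = 7/255 = 0.027451
t(5,2) = 4.94 - 4.520·0.027451 = 4.816
Σt over all 4·7 pixels = 469453/6375 ≈ 73.6396863
V = pitch²·Σt = 0.51²·469453/6375 = 19.154

t(5,2)=4.816 V=19.154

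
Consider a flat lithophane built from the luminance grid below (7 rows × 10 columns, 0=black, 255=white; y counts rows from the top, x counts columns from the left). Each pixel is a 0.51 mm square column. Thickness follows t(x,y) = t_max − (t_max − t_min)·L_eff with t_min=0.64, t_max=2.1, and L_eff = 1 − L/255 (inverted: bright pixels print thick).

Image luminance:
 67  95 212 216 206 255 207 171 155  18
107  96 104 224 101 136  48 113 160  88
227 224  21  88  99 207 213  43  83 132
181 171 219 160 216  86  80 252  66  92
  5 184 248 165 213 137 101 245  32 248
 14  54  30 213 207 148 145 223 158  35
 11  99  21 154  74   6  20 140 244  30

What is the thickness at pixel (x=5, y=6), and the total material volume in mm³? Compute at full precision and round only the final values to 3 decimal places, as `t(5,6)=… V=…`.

t(5,6)=0.674 V=25.417

span = t_max - t_min = 2.1 - 0.64 = 1.460
L(5,6) = 6, L_eff = 1 - 6/255 = 0.976471 (inverted)
t(5,6) = 2.1 - 1.460·0.976471 = 0.674
Σt over all 7·10 pixels = 415313/4250 ≈ 97.7207059
V = pitch²·Σt = 0.51²·415313/4250 = 25.417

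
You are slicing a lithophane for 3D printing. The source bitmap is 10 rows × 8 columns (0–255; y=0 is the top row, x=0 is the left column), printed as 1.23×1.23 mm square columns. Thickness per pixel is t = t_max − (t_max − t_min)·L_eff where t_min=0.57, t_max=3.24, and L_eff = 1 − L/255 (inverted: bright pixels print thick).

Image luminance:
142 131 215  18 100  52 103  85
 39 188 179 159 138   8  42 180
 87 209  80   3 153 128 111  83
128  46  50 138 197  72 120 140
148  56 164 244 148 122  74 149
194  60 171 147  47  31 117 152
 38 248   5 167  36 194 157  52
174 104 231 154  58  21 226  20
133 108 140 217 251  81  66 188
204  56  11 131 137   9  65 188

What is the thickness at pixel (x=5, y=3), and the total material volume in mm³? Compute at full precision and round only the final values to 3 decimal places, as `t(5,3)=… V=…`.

span = t_max - t_min = 3.24 - 0.57 = 2.670
L(5,3) = 72, L_eff = 1 - 72/255 = 0.717647 (inverted)
t(5,3) = 3.24 - 2.670·0.717647 = 1.324
Σt over all 10·8 pixels = 144.212
V = pitch²·Σt = 1.23²·144.212 = 218.178

t(5,3)=1.324 V=218.178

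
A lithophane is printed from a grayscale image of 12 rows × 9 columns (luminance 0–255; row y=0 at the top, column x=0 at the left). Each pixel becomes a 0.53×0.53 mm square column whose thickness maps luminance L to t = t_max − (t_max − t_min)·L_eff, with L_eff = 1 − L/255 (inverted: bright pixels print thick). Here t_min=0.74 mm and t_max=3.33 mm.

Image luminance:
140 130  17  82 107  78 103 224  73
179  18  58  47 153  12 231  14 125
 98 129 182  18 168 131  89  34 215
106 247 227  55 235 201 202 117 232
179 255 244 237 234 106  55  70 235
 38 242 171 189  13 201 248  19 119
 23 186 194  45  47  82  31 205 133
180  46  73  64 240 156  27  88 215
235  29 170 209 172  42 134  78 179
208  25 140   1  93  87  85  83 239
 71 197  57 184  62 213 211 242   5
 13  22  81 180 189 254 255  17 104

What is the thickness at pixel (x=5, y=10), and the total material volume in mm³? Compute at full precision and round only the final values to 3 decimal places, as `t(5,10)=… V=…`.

t(5,10)=2.903 V=62.201

span = t_max - t_min = 3.33 - 0.74 = 2.590
L(5,10) = 213, L_eff = 1 - 213/255 = 0.164706 (inverted)
t(5,10) = 3.33 - 2.590·0.164706 = 2.903
Σt over all 12·9 pixels = 5646607/25500 ≈ 221.4355686
V = pitch²·Σt = 0.53²·5646607/25500 = 62.201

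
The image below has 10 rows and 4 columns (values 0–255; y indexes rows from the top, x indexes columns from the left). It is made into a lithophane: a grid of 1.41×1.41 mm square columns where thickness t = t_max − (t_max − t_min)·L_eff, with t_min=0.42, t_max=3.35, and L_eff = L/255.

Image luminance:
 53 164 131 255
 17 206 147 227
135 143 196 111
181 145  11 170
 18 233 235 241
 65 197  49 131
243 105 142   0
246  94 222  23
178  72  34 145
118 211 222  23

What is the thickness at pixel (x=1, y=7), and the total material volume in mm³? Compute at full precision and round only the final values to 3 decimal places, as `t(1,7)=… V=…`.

span = t_max - t_min = 3.35 - 0.42 = 2.930
L(1,7) = 94, L_eff = 94/255 = 0.368627
t(1,7) = 3.35 - 2.930·0.368627 = 2.270
Σt over all 10·4 pixels = 1794073/25500 ≈ 70.3558039
V = pitch²·Σt = 1.41²·1794073/25500 = 139.874

t(1,7)=2.270 V=139.874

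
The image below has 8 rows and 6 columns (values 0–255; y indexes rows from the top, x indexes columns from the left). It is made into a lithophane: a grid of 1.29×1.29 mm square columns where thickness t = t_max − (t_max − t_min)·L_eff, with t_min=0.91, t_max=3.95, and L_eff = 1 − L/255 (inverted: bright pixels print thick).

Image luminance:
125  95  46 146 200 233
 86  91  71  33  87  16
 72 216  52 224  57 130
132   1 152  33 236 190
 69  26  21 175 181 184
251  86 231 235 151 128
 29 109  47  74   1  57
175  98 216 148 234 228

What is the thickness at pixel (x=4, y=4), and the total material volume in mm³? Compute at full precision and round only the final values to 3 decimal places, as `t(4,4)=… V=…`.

t(4,4)=3.068 V=189.300

span = t_max - t_min = 3.95 - 0.91 = 3.040
L(4,4) = 181, L_eff = 1 - 181/255 = 0.290196 (inverted)
t(4,4) = 3.95 - 3.040·0.290196 = 3.068
Σt over all 8·6 pixels = 725188/6375 ≈ 113.7549804
V = pitch²·Σt = 1.29²·725188/6375 = 189.300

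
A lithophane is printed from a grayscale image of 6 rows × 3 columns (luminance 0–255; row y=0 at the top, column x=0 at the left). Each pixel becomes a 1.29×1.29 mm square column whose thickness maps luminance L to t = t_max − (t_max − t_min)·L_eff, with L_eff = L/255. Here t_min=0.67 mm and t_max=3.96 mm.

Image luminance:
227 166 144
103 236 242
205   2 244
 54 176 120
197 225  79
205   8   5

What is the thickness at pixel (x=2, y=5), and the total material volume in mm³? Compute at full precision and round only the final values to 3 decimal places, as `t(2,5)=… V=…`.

span = t_max - t_min = 3.96 - 0.67 = 3.290
L(2,5) = 5, L_eff = 5/255 = 0.019608
t(2,5) = 3.96 - 3.290·0.019608 = 3.895
Σt over all 6·3 pixels = 474869/12750 ≈ 37.2446275
V = pitch²·Σt = 1.29²·474869/12750 = 61.979

t(2,5)=3.895 V=61.979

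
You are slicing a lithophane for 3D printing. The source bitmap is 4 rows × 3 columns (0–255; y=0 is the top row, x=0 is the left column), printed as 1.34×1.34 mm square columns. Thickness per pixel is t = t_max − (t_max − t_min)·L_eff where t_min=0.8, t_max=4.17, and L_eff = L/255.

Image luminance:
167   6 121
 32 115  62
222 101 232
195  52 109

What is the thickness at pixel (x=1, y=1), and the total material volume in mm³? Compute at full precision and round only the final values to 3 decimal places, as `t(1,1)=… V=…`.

span = t_max - t_min = 4.17 - 0.8 = 3.370
L(1,1) = 115, L_eff = 115/255 = 0.450980
t(1,1) = 4.17 - 3.370·0.450980 = 2.650
Σt over all 4·3 pixels = 399751/12750 ≈ 31.3530196
V = pitch²·Σt = 1.34²·399751/12750 = 56.297

t(1,1)=2.650 V=56.297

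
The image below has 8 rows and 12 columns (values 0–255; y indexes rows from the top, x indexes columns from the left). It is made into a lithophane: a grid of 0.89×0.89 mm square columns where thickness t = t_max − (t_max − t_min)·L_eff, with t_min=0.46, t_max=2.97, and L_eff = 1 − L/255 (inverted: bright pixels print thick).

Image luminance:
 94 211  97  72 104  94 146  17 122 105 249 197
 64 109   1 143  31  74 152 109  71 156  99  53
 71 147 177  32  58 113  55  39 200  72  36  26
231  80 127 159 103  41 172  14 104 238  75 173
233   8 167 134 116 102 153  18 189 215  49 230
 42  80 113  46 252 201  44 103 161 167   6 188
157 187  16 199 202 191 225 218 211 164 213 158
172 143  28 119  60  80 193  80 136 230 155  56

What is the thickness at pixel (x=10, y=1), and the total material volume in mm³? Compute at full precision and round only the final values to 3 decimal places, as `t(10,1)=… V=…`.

t(10,1)=1.434 V=126.380

span = t_max - t_min = 2.97 - 0.46 = 2.510
L(10,1) = 99, L_eff = 1 - 99/255 = 0.611765 (inverted)
t(10,1) = 2.97 - 2.510·0.611765 = 1.434
Σt over all 8·12 pixels = 4068553/25500 ≈ 159.5510980
V = pitch²·Σt = 0.89²·4068553/25500 = 126.380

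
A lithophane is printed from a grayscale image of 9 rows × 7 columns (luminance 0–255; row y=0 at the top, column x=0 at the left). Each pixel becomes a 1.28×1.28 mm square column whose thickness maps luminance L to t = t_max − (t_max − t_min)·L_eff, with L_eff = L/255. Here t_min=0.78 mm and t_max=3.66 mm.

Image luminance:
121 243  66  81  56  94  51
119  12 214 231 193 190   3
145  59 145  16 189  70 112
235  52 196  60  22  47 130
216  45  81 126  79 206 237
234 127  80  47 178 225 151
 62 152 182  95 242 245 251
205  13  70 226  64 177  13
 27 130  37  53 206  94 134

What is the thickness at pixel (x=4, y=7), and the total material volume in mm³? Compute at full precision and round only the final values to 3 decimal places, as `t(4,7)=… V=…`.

span = t_max - t_min = 3.66 - 0.78 = 2.880
L(4,7) = 64, L_eff = 64/255 = 0.250980
t(4,7) = 3.66 - 2.880·0.250980 = 2.937
Σt over all 9·7 pixels = 602589/4250 ≈ 141.7856471
V = pitch²·Σt = 1.28²·602589/4250 = 232.302

t(4,7)=2.937 V=232.302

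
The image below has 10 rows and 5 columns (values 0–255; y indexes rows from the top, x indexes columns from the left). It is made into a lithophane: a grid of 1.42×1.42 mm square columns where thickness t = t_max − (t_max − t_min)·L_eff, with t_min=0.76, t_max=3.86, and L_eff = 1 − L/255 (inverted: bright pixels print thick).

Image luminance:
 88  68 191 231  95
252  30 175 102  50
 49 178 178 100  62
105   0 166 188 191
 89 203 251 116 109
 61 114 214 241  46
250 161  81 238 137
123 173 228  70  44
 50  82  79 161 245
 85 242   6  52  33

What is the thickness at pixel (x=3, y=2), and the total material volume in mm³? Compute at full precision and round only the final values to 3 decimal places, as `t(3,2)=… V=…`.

span = t_max - t_min = 3.86 - 0.76 = 3.100
L(3,2) = 100, L_eff = 1 - 100/255 = 0.607843 (inverted)
t(3,2) = 3.86 - 3.100·0.607843 = 1.976
Σt over all 10·5 pixels = 99291/850 ≈ 116.8129412
V = pitch²·Σt = 1.42²·99291/850 = 235.542

t(3,2)=1.976 V=235.542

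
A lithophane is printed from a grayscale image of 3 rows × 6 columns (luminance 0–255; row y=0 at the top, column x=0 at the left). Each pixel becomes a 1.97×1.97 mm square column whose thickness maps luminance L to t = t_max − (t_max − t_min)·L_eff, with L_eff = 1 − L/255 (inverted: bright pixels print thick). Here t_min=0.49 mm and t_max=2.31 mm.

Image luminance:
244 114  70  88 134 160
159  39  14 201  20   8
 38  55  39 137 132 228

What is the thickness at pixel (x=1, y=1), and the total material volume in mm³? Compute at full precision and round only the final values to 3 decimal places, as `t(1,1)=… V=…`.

span = t_max - t_min = 2.31 - 0.49 = 1.820
L(1,1) = 39, L_eff = 1 - 39/255 = 0.847059 (inverted)
t(1,1) = 2.31 - 1.820·0.847059 = 0.768
Σt over all 3·6 pixels = 56707/2550 ≈ 22.2380392
V = pitch²·Σt = 1.97²·56707/2550 = 86.304

t(1,1)=0.768 V=86.304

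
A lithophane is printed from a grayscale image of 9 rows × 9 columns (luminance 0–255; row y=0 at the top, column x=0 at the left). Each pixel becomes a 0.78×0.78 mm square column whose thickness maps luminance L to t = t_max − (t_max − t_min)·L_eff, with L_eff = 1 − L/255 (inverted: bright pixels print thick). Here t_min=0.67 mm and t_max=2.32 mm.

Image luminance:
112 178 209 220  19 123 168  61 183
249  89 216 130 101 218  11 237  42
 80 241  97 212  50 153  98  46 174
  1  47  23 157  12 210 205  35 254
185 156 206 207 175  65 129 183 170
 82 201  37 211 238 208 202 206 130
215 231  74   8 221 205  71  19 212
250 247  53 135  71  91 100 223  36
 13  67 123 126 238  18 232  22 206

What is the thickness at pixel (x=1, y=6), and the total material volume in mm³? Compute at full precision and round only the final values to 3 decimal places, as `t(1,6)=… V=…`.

t(1,6)=2.165 V=76.948

span = t_max - t_min = 2.32 - 0.67 = 1.650
L(1,6) = 231, L_eff = 1 - 231/255 = 0.094118 (inverted)
t(1,6) = 2.32 - 1.650·0.094118 = 2.165
Σt over all 9·9 pixels = 53752/425 ≈ 126.4752941
V = pitch²·Σt = 0.78²·53752/425 = 76.948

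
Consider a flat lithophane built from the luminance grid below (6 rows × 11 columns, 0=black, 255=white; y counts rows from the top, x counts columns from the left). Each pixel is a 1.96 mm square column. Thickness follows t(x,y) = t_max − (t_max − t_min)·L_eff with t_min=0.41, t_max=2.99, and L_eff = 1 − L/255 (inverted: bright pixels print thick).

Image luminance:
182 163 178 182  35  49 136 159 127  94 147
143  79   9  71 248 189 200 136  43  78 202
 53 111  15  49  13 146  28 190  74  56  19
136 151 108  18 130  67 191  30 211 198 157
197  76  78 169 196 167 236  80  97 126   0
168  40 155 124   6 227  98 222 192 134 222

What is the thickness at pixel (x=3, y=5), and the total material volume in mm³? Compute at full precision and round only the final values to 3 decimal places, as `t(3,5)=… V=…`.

t(3,5)=1.665 V=415.325

span = t_max - t_min = 2.99 - 0.41 = 2.580
L(3,5) = 124, L_eff = 1 - 124/255 = 0.513725 (inverted)
t(3,5) = 2.99 - 2.580·0.513725 = 1.665
Σt over all 6·11 pixels = 229739/2125 ≈ 108.1124706
V = pitch²·Σt = 1.96²·229739/2125 = 415.325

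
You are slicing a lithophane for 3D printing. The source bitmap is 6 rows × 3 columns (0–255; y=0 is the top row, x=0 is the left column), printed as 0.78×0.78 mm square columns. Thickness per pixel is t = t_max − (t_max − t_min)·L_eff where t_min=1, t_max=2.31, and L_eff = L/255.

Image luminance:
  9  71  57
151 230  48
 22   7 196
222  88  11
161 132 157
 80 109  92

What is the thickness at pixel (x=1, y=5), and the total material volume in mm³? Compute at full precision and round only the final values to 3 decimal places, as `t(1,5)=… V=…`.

span = t_max - t_min = 2.31 - 1 = 1.310
L(1,5) = 109, L_eff = 109/255 = 0.427451
t(1,5) = 2.31 - 1.310·0.427451 = 1.750
Σt over all 6·3 pixels = 818857/25500 ≈ 32.1120392
V = pitch²·Σt = 0.78²·818857/25500 = 19.537

t(1,5)=1.750 V=19.537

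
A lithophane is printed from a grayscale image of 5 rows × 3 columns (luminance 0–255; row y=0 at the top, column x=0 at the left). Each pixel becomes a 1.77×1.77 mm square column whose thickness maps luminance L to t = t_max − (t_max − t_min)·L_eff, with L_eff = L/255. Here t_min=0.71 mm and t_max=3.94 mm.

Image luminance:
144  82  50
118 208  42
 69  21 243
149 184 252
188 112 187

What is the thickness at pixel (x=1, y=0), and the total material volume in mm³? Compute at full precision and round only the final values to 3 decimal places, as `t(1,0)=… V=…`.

t(1,0)=2.901 V=103.843

span = t_max - t_min = 3.94 - 0.71 = 3.230
L(1,0) = 82, L_eff = 82/255 = 0.321569
t(1,0) = 3.94 - 3.230·0.321569 = 2.901
Σt over all 5·3 pixels = 33.146
V = pitch²·Σt = 1.77²·33.146 = 103.843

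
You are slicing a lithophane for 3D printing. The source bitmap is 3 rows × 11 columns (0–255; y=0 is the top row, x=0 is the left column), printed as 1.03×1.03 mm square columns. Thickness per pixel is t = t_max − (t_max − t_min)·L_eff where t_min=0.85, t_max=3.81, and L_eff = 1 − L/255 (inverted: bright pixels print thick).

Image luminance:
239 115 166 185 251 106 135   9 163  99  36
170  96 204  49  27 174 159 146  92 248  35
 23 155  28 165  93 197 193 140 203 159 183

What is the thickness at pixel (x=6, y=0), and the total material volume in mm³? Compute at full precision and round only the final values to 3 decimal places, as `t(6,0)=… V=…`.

t(6,0)=2.417 V=84.473

span = t_max - t_min = 3.81 - 0.85 = 2.960
L(6,0) = 135, L_eff = 1 - 135/255 = 0.470588 (inverted)
t(6,0) = 3.81 - 2.960·0.470588 = 2.417
Σt over all 3·11 pixels = 676801/8500 ≈ 79.6236471
V = pitch²·Σt = 1.03²·676801/8500 = 84.473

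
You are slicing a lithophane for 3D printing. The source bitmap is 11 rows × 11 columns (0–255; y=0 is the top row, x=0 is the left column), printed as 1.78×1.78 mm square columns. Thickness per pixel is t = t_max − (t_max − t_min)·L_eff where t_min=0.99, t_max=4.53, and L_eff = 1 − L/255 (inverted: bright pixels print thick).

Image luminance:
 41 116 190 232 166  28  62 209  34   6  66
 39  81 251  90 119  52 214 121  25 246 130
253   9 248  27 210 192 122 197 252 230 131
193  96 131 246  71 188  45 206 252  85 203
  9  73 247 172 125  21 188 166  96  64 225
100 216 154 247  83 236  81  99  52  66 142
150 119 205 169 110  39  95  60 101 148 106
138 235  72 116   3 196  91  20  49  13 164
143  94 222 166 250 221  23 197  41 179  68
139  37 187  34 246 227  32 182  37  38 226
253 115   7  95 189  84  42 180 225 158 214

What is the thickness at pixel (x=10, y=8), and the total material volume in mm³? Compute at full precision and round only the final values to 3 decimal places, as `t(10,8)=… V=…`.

span = t_max - t_min = 4.53 - 0.99 = 3.540
L(10,8) = 68, L_eff = 1 - 68/255 = 0.733333 (inverted)
t(10,8) = 4.53 - 3.540·0.733333 = 1.934
Σt over all 11·11 pixels = 2896421/8500 ≈ 340.7554118
V = pitch²·Σt = 1.78²·2896421/8500 = 1079.649

t(10,8)=1.934 V=1079.649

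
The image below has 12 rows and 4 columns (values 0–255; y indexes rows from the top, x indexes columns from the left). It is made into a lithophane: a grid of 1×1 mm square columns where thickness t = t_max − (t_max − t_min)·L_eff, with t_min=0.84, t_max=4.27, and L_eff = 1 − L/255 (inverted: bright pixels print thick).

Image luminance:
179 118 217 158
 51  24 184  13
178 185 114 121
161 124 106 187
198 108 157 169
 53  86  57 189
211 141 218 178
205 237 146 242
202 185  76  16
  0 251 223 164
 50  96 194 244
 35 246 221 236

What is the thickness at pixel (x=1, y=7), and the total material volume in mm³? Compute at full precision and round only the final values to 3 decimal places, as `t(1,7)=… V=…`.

t(1,7)=4.028 V=136.548

span = t_max - t_min = 4.27 - 0.84 = 3.430
L(1,7) = 237, L_eff = 1 - 237/255 = 0.070588 (inverted)
t(1,7) = 4.27 - 3.430·0.070588 = 4.028
Σt over all 12·4 pixels = 1740991/12750 ≈ 136.5483137
V = pitch²·Σt = 1²·1740991/12750 = 136.548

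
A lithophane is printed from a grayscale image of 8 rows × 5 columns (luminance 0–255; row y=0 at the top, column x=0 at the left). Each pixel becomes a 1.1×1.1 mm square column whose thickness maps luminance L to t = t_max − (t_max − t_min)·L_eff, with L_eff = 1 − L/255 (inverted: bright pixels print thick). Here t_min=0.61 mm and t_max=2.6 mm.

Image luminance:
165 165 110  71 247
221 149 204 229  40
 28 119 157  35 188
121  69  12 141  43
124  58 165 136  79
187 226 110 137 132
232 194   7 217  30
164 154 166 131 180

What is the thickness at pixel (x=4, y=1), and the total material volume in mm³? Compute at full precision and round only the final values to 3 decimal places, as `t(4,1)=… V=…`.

t(4,1)=0.922 V=79.977

span = t_max - t_min = 2.6 - 0.61 = 1.990
L(4,1) = 40, L_eff = 1 - 40/255 = 0.843137 (inverted)
t(4,1) = 2.6 - 1.990·0.843137 = 0.922
Σt over all 8·5 pixels = 561819/8500 ≈ 66.0963529
V = pitch²·Σt = 1.1²·561819/8500 = 79.977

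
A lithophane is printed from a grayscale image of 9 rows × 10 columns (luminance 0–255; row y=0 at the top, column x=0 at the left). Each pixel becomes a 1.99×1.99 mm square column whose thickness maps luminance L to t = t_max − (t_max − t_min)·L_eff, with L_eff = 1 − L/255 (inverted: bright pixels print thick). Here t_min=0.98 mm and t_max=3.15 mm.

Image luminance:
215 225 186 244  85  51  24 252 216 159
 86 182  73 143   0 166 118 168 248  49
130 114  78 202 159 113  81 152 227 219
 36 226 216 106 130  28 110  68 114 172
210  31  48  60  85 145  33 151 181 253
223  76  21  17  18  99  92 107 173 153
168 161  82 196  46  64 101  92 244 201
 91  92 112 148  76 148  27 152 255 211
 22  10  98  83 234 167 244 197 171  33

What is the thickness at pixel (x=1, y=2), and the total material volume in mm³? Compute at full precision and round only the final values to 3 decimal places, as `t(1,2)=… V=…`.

span = t_max - t_min = 3.15 - 0.98 = 2.170
L(1,2) = 114, L_eff = 1 - 114/255 = 0.552941 (inverted)
t(1,2) = 3.15 - 2.170·0.552941 = 1.950
Σt over all 9·10 pixels = 1594047/8500 ≈ 187.5349412
V = pitch²·Σt = 1.99²·1594047/8500 = 742.657

t(1,2)=1.950 V=742.657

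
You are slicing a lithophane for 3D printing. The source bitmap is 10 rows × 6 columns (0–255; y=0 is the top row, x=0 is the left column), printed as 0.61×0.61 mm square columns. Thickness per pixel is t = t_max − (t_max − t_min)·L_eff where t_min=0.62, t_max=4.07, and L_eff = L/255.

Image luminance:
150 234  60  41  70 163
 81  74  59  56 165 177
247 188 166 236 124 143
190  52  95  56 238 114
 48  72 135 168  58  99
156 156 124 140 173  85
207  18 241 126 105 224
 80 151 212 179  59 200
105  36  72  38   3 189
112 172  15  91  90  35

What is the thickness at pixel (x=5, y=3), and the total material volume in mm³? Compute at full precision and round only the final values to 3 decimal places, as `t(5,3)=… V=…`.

t(5,3)=2.528 V=53.850

span = t_max - t_min = 4.07 - 0.62 = 3.450
L(5,3) = 114, L_eff = 114/255 = 0.447059
t(5,3) = 4.07 - 3.450·0.447059 = 2.528
Σt over all 10·6 pixels = 246021/1700 ≈ 144.7182353
V = pitch²·Σt = 0.61²·246021/1700 = 53.850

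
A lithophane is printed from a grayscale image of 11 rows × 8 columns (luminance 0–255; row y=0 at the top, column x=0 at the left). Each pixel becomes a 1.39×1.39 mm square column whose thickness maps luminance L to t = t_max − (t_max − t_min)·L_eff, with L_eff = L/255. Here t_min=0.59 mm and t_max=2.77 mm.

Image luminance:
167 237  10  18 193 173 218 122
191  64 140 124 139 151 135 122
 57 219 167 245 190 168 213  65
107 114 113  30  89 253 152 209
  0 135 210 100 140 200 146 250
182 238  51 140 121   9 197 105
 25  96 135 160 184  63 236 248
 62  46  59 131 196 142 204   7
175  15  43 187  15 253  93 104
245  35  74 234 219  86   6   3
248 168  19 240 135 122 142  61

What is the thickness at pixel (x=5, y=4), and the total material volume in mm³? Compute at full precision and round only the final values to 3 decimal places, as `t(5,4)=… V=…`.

t(5,4)=1.060 V=277.135

span = t_max - t_min = 2.77 - 0.59 = 2.180
L(5,4) = 200, L_eff = 200/255 = 0.784314
t(5,4) = 2.77 - 2.180·0.784314 = 1.060
Σt over all 11·8 pixels = 73153/510 ≈ 143.4372549
V = pitch²·Σt = 1.39²·73153/510 = 277.135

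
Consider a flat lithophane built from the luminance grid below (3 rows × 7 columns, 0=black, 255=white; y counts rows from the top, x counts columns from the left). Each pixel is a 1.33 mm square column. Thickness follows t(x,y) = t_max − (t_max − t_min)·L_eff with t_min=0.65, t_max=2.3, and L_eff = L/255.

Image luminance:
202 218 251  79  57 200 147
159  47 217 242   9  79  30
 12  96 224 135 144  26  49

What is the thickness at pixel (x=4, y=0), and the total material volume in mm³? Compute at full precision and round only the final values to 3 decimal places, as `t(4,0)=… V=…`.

span = t_max - t_min = 2.3 - 0.65 = 1.650
L(4,0) = 57, L_eff = 57/255 = 0.223529
t(4,0) = 2.3 - 1.650·0.223529 = 1.931
Σt over all 3·7 pixels = 53257/1700 ≈ 31.3276471
V = pitch²·Σt = 1.33²·53257/1700 = 55.415

t(4,0)=1.931 V=55.415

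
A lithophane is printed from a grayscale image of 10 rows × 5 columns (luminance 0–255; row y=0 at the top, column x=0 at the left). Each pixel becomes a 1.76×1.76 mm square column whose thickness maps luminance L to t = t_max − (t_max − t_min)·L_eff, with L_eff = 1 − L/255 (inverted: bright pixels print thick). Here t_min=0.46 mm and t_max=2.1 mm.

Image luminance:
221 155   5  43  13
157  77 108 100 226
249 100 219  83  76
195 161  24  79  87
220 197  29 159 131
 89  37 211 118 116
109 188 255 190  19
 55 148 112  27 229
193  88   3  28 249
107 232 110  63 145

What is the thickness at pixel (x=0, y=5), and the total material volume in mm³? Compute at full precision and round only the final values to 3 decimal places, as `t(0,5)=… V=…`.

t(0,5)=1.032 V=195.457

span = t_max - t_min = 2.1 - 0.46 = 1.640
L(0,5) = 89, L_eff = 1 - 89/255 = 0.650980 (inverted)
t(0,5) = 2.1 - 1.640·0.650980 = 1.032
Σt over all 10·5 pixels = 80452/1275 ≈ 63.0996078
V = pitch²·Σt = 1.76²·80452/1275 = 195.457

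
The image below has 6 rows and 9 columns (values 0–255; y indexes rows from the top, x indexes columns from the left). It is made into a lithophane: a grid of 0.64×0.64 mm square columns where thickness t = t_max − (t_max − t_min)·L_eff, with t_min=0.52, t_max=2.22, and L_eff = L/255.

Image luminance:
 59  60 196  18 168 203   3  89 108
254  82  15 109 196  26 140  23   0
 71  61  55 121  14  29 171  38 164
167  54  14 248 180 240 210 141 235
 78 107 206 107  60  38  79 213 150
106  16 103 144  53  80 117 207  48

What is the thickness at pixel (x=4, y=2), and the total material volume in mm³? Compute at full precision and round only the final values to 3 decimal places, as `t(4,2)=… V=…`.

span = t_max - t_min = 2.22 - 0.52 = 1.700
L(4,2) = 14, L_eff = 14/255 = 0.054902
t(4,2) = 2.22 - 1.700·0.054902 = 2.127
Σt over all 6·9 pixels = 80.72
V = pitch²·Σt = 0.64²·80.72 = 33.063

t(4,2)=2.127 V=33.063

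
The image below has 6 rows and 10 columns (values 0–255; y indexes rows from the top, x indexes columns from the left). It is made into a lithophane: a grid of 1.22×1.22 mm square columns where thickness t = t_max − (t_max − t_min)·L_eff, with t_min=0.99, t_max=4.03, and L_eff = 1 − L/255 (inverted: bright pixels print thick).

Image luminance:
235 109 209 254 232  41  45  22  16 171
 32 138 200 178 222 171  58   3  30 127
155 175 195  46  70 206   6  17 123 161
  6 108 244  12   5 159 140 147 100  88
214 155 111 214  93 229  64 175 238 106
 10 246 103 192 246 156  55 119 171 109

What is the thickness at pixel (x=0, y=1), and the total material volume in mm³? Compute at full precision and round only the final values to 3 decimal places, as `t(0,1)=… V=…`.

span = t_max - t_min = 4.03 - 0.99 = 3.040
L(0,1) = 32, L_eff = 1 - 32/255 = 0.874510 (inverted)
t(0,1) = 4.03 - 3.040·0.874510 = 1.371
Σt over all 6·10 pixels = 320329/2125 ≈ 150.7430588
V = pitch²·Σt = 1.22²·320329/2125 = 224.366

t(0,1)=1.371 V=224.366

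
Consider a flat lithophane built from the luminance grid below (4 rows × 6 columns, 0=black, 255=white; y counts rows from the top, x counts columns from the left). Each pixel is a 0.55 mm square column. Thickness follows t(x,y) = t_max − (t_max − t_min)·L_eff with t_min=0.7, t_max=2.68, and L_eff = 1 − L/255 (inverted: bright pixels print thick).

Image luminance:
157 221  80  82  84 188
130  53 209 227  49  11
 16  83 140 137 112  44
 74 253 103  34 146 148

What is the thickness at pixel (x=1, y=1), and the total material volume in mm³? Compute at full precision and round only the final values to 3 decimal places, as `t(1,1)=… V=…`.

span = t_max - t_min = 2.68 - 0.7 = 1.980
L(1,1) = 53, L_eff = 1 - 53/255 = 0.792157 (inverted)
t(1,1) = 2.68 - 1.980·0.792157 = 1.112
Σt over all 4·6 pixels = 163173/4250 ≈ 38.3936471
V = pitch²·Σt = 0.55²·163173/4250 = 11.614

t(1,1)=1.112 V=11.614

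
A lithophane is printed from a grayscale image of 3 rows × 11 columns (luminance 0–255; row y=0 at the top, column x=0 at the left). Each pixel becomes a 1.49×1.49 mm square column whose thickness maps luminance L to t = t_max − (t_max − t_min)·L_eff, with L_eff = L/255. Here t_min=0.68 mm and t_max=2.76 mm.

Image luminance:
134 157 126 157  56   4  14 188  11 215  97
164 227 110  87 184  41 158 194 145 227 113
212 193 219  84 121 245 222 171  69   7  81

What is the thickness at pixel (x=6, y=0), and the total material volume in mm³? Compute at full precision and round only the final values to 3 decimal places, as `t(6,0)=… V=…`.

t(6,0)=2.646 V=121.929

span = t_max - t_min = 2.76 - 0.68 = 2.080
L(6,0) = 14, L_eff = 14/255 = 0.054902
t(6,0) = 2.76 - 2.080·0.054902 = 2.646
Σt over all 3·11 pixels = 350119/6375 ≈ 54.9206275
V = pitch²·Σt = 1.49²·350119/6375 = 121.929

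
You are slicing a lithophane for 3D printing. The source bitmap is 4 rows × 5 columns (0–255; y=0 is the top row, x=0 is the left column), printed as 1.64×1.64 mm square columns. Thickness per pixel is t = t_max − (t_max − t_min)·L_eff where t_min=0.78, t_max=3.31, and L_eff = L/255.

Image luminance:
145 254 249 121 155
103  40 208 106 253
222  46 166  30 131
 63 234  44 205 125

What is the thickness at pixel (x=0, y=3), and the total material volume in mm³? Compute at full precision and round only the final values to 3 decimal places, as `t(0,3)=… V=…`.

t(0,3)=2.685 V=100.665

span = t_max - t_min = 3.31 - 0.78 = 2.530
L(0,3) = 63, L_eff = 63/255 = 0.247059
t(0,3) = 3.31 - 2.530·0.247059 = 2.685
Σt over all 4·5 pixels = 9544/255 ≈ 37.4274510
V = pitch²·Σt = 1.64²·9544/255 = 100.665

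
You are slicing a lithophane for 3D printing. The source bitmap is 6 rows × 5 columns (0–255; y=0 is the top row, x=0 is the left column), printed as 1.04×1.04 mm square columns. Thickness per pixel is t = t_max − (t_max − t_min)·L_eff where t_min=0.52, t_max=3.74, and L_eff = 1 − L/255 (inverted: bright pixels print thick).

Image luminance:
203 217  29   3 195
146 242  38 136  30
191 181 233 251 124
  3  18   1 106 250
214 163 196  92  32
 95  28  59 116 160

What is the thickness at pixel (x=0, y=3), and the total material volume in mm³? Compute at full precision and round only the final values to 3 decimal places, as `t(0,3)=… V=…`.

t(0,3)=0.558 V=68.117

span = t_max - t_min = 3.74 - 0.52 = 3.220
L(0,3) = 3, L_eff = 1 - 3/255 = 0.988235 (inverted)
t(0,3) = 3.74 - 3.220·0.988235 = 0.558
Σt over all 6·5 pixels = 401486/6375 ≈ 62.9781961
V = pitch²·Σt = 1.04²·401486/6375 = 68.117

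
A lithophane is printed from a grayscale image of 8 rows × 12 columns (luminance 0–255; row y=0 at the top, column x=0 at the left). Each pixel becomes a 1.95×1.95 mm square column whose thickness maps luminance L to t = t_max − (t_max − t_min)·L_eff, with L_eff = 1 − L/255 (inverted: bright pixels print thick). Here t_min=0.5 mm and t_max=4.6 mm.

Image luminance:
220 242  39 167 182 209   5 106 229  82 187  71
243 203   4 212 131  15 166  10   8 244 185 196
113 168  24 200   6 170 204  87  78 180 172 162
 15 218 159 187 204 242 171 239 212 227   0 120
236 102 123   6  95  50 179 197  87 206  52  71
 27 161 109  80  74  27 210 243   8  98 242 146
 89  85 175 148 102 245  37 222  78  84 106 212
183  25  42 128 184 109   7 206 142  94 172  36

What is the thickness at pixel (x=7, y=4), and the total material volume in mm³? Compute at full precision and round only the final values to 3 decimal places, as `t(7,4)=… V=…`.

span = t_max - t_min = 4.6 - 0.5 = 4.100
L(7,4) = 197, L_eff = 1 - 197/255 = 0.227451 (inverted)
t(7,4) = 4.6 - 4.100·0.227451 = 3.667
Σt over all 8·12 pixels = 106869/425 ≈ 251.4564706
V = pitch²·Σt = 1.95²·106869/425 = 956.163

t(7,4)=3.667 V=956.163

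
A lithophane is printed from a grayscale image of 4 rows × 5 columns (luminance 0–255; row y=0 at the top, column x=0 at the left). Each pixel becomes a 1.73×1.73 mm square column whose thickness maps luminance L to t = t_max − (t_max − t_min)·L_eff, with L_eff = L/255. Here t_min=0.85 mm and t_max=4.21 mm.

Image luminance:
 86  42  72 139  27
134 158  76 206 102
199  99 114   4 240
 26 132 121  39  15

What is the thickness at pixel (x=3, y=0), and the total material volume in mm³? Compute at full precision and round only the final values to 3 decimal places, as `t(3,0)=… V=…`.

t(3,0)=2.378 V=171.908

span = t_max - t_min = 4.21 - 0.85 = 3.360
L(3,0) = 139, L_eff = 139/255 = 0.545098
t(3,0) = 4.21 - 3.360·0.545098 = 2.378
Σt over all 4·5 pixels = 122057/2125 ≈ 57.4385882
V = pitch²·Σt = 1.73²·122057/2125 = 171.908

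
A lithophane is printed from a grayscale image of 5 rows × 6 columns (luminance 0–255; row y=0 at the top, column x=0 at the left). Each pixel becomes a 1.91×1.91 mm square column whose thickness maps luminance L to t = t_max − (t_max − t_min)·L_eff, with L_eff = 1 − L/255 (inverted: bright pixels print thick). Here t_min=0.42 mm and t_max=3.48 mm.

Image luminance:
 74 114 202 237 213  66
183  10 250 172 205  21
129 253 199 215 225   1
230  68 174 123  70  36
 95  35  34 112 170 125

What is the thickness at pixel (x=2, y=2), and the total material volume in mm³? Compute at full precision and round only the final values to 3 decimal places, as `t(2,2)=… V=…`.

span = t_max - t_min = 3.48 - 0.42 = 3.060
L(2,2) = 199, L_eff = 1 - 199/255 = 0.219608 (inverted)
t(2,2) = 3.48 - 3.060·0.219608 = 2.808
Σt over all 5·6 pixels = 61.092
V = pitch²·Σt = 1.91²·61.092 = 222.870

t(2,2)=2.808 V=222.870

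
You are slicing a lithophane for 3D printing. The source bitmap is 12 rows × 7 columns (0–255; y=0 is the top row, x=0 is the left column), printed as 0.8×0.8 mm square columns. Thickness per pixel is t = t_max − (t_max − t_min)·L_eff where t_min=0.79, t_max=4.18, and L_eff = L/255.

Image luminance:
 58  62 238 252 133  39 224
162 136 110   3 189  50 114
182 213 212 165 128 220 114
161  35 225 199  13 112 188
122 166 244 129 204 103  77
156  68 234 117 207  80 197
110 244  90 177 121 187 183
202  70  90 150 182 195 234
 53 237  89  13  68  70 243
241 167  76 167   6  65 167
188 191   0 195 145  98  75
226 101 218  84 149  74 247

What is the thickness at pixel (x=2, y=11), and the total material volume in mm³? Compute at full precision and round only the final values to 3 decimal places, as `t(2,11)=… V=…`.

t(2,11)=1.282 V=123.222

span = t_max - t_min = 4.18 - 0.79 = 3.390
L(2,11) = 218, L_eff = 218/255 = 0.854902
t(2,11) = 4.18 - 3.390·0.854902 = 1.282
Σt over all 12·7 pixels = 1636543/8500 ≈ 192.5344706
V = pitch²·Σt = 0.8²·1636543/8500 = 123.222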